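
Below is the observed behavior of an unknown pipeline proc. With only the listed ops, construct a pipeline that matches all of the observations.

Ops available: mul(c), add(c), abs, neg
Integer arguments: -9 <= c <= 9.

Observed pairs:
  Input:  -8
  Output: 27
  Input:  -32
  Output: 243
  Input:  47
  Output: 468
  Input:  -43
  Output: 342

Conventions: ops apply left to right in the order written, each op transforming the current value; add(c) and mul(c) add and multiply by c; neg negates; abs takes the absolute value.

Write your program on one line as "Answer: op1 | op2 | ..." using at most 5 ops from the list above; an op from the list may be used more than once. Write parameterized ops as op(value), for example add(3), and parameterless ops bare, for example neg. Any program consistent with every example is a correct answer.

add(5) | neg | abs | neg | mul(-9)

Check, running the answer program on each example:
  -8 -> -3 -> 3 -> 3 -> -3 -> 27
  -32 -> -27 -> 27 -> 27 -> -27 -> 243
  47 -> 52 -> -52 -> 52 -> -52 -> 468
  -43 -> -38 -> 38 -> 38 -> -38 -> 342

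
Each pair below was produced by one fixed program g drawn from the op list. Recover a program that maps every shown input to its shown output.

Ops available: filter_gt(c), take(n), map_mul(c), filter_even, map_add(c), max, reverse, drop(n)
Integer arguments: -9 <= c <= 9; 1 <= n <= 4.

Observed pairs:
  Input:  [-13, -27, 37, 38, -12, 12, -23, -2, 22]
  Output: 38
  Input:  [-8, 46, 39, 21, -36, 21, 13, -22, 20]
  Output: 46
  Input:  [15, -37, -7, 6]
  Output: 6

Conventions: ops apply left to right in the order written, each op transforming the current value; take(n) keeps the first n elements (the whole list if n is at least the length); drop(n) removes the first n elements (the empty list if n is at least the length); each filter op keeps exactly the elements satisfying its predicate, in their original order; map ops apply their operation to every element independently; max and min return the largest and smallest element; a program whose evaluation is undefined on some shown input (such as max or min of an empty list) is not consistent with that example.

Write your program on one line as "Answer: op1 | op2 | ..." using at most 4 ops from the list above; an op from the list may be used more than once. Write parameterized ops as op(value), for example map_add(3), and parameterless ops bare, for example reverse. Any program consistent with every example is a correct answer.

filter_gt(3) | reverse | filter_even | max

Check, running the answer program on each example:
  [-13, -27, 37, 38, -12, 12, -23, -2, 22] -> [37, 38, 12, 22] -> [22, 12, 38, 37] -> [22, 12, 38] -> 38
  [-8, 46, 39, 21, -36, 21, 13, -22, 20] -> [46, 39, 21, 21, 13, 20] -> [20, 13, 21, 21, 39, 46] -> [20, 46] -> 46
  [15, -37, -7, 6] -> [15, 6] -> [6, 15] -> [6] -> 6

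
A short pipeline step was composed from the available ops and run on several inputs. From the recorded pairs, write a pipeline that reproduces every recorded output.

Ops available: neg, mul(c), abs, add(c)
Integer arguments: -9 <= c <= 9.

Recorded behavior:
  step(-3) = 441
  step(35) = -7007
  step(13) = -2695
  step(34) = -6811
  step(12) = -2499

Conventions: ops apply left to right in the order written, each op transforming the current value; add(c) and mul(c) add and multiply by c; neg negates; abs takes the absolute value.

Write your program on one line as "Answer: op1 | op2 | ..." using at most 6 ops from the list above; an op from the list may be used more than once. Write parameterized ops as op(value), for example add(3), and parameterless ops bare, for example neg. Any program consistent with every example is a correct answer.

mul(4) | neg | add(-3) | mul(-7) | mul(-7)

Check, running the answer program on each example:
  -3 -> -12 -> 12 -> 9 -> -63 -> 441
  35 -> 140 -> -140 -> -143 -> 1001 -> -7007
  13 -> 52 -> -52 -> -55 -> 385 -> -2695
  34 -> 136 -> -136 -> -139 -> 973 -> -6811
  12 -> 48 -> -48 -> -51 -> 357 -> -2499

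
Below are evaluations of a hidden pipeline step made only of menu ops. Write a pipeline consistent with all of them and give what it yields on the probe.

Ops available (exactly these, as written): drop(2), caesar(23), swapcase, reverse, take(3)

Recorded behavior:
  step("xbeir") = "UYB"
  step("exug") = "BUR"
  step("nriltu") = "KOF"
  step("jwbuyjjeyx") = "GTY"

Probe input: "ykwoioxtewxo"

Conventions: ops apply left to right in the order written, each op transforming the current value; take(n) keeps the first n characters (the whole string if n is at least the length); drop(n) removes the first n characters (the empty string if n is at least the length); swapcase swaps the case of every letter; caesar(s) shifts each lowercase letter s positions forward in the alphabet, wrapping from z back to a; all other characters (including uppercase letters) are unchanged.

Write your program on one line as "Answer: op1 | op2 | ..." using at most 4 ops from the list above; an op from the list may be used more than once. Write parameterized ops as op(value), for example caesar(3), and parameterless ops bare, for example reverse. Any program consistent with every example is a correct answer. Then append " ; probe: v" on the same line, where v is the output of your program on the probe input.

take(3) | caesar(23) | swapcase ; probe: "VHT"

Check, running the answer program on each example:
  "xbeir" -> "xbe" -> "uyb" -> "UYB"
  "exug" -> "exu" -> "bur" -> "BUR"
  "nriltu" -> "nri" -> "kof" -> "KOF"
  "jwbuyjjeyx" -> "jwb" -> "gty" -> "GTY"
  probe: "ykwoioxtewxo" -> "ykw" -> "vht" -> "VHT"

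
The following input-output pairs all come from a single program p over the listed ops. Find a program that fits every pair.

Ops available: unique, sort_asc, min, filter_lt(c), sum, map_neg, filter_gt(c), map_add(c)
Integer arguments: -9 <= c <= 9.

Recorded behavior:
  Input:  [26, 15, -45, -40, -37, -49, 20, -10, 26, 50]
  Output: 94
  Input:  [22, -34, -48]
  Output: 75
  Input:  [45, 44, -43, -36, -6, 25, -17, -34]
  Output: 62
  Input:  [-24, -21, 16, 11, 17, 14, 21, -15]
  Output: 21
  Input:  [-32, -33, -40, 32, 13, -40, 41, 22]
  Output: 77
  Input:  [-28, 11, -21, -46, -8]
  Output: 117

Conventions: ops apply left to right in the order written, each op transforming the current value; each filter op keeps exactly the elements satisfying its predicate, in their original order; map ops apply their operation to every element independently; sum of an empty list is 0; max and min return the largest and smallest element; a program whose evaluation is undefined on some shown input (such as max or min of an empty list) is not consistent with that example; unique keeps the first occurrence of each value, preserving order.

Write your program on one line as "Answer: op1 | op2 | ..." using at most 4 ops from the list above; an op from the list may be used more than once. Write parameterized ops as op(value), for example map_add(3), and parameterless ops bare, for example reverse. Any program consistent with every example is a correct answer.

map_neg | map_add(5) | sum

Check, running the answer program on each example:
  [26, 15, -45, -40, -37, -49, 20, -10, 26, 50] -> [-26, -15, 45, 40, 37, 49, -20, 10, -26, -50] -> [-21, -10, 50, 45, 42, 54, -15, 15, -21, -45] -> 94
  [22, -34, -48] -> [-22, 34, 48] -> [-17, 39, 53] -> 75
  [45, 44, -43, -36, -6, 25, -17, -34] -> [-45, -44, 43, 36, 6, -25, 17, 34] -> [-40, -39, 48, 41, 11, -20, 22, 39] -> 62
  [-24, -21, 16, 11, 17, 14, 21, -15] -> [24, 21, -16, -11, -17, -14, -21, 15] -> [29, 26, -11, -6, -12, -9, -16, 20] -> 21
  [-32, -33, -40, 32, 13, -40, 41, 22] -> [32, 33, 40, -32, -13, 40, -41, -22] -> [37, 38, 45, -27, -8, 45, -36, -17] -> 77
  [-28, 11, -21, -46, -8] -> [28, -11, 21, 46, 8] -> [33, -6, 26, 51, 13] -> 117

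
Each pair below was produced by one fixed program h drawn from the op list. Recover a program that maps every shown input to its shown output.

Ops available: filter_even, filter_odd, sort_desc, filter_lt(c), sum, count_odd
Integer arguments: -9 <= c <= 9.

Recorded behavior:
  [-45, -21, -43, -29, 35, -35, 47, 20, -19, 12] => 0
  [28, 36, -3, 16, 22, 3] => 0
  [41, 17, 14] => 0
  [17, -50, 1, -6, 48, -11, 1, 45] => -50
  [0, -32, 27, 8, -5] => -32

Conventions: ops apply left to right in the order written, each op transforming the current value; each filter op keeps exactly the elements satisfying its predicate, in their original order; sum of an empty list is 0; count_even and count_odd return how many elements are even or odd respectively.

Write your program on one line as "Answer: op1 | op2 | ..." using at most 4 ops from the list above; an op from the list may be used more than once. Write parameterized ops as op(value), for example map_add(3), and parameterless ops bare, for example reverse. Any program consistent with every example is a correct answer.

filter_lt(-2) | filter_lt(-8) | filter_even | sum

Check, running the answer program on each example:
  [-45, -21, -43, -29, 35, -35, 47, 20, -19, 12] -> [-45, -21, -43, -29, -35, -19] -> [-45, -21, -43, -29, -35, -19] -> [] -> 0
  [28, 36, -3, 16, 22, 3] -> [-3] -> [] -> [] -> 0
  [41, 17, 14] -> [] -> [] -> [] -> 0
  [17, -50, 1, -6, 48, -11, 1, 45] -> [-50, -6, -11] -> [-50, -11] -> [-50] -> -50
  [0, -32, 27, 8, -5] -> [-32, -5] -> [-32] -> [-32] -> -32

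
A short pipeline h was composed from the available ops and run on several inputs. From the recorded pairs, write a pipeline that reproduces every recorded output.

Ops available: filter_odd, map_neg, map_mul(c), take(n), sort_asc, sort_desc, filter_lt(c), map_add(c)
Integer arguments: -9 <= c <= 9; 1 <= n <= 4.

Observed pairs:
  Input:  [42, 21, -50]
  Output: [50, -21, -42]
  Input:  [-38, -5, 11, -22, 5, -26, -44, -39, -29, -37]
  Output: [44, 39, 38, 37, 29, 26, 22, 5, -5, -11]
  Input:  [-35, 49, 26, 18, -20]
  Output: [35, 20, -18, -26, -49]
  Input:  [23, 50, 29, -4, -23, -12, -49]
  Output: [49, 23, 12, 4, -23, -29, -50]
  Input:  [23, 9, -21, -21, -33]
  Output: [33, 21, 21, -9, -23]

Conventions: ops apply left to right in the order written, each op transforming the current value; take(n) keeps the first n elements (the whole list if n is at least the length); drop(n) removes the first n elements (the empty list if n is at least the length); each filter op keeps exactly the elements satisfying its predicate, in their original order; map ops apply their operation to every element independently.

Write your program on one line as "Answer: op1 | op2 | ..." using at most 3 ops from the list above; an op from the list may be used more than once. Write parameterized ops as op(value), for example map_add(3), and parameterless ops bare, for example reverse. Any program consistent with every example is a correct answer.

map_neg | sort_desc

Check, running the answer program on each example:
  [42, 21, -50] -> [-42, -21, 50] -> [50, -21, -42]
  [-38, -5, 11, -22, 5, -26, -44, -39, -29, -37] -> [38, 5, -11, 22, -5, 26, 44, 39, 29, 37] -> [44, 39, 38, 37, 29, 26, 22, 5, -5, -11]
  [-35, 49, 26, 18, -20] -> [35, -49, -26, -18, 20] -> [35, 20, -18, -26, -49]
  [23, 50, 29, -4, -23, -12, -49] -> [-23, -50, -29, 4, 23, 12, 49] -> [49, 23, 12, 4, -23, -29, -50]
  [23, 9, -21, -21, -33] -> [-23, -9, 21, 21, 33] -> [33, 21, 21, -9, -23]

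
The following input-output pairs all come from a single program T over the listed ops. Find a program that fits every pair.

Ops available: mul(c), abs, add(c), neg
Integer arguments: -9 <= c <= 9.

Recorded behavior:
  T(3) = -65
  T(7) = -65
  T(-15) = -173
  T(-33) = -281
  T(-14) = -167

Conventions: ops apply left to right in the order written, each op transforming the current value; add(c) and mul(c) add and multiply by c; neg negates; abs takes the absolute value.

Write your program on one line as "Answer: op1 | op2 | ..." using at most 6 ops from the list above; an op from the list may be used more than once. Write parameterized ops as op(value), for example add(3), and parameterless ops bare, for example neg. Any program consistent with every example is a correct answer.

neg | add(5) | abs | add(9) | mul(-6) | add(1)

Check, running the answer program on each example:
  3 -> -3 -> 2 -> 2 -> 11 -> -66 -> -65
  7 -> -7 -> -2 -> 2 -> 11 -> -66 -> -65
  -15 -> 15 -> 20 -> 20 -> 29 -> -174 -> -173
  -33 -> 33 -> 38 -> 38 -> 47 -> -282 -> -281
  -14 -> 14 -> 19 -> 19 -> 28 -> -168 -> -167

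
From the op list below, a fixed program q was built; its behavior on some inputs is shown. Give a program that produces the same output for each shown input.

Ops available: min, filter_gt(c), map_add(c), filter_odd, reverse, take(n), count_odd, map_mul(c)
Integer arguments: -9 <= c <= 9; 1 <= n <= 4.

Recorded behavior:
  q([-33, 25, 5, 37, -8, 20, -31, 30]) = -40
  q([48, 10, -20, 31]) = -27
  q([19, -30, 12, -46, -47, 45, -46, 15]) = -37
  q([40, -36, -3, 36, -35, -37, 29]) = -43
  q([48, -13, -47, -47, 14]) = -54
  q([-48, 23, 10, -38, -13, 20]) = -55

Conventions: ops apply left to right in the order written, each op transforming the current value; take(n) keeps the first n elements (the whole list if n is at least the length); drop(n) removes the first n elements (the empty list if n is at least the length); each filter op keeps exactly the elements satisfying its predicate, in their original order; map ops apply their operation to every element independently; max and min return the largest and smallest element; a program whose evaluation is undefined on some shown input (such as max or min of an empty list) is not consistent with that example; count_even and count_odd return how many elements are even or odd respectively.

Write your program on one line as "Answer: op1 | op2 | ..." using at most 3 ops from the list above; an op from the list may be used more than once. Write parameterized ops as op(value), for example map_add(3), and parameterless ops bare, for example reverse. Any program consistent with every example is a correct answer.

map_add(-7) | take(3) | min

Check, running the answer program on each example:
  [-33, 25, 5, 37, -8, 20, -31, 30] -> [-40, 18, -2, 30, -15, 13, -38, 23] -> [-40, 18, -2] -> -40
  [48, 10, -20, 31] -> [41, 3, -27, 24] -> [41, 3, -27] -> -27
  [19, -30, 12, -46, -47, 45, -46, 15] -> [12, -37, 5, -53, -54, 38, -53, 8] -> [12, -37, 5] -> -37
  [40, -36, -3, 36, -35, -37, 29] -> [33, -43, -10, 29, -42, -44, 22] -> [33, -43, -10] -> -43
  [48, -13, -47, -47, 14] -> [41, -20, -54, -54, 7] -> [41, -20, -54] -> -54
  [-48, 23, 10, -38, -13, 20] -> [-55, 16, 3, -45, -20, 13] -> [-55, 16, 3] -> -55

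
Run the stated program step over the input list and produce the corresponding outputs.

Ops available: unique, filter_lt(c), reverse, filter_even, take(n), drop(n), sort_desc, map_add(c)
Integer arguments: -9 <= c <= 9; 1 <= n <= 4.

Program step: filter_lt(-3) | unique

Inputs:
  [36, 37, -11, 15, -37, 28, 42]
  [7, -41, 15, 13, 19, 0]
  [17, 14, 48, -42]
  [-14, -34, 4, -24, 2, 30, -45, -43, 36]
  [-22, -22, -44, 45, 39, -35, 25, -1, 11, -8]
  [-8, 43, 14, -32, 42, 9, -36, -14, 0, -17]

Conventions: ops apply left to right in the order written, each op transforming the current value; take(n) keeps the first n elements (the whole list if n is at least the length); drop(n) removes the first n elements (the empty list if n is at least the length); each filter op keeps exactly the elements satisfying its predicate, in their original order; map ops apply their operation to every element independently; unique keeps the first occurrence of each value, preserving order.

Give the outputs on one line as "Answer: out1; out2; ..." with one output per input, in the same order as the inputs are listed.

[-11, -37]; [-41]; [-42]; [-14, -34, -24, -45, -43]; [-22, -44, -35, -8]; [-8, -32, -36, -14, -17]

Execution, op by op:
  [36, 37, -11, 15, -37, 28, 42] -> [-11, -37] -> [-11, -37]
  [7, -41, 15, 13, 19, 0] -> [-41] -> [-41]
  [17, 14, 48, -42] -> [-42] -> [-42]
  [-14, -34, 4, -24, 2, 30, -45, -43, 36] -> [-14, -34, -24, -45, -43] -> [-14, -34, -24, -45, -43]
  [-22, -22, -44, 45, 39, -35, 25, -1, 11, -8] -> [-22, -22, -44, -35, -8] -> [-22, -44, -35, -8]
  [-8, 43, 14, -32, 42, 9, -36, -14, 0, -17] -> [-8, -32, -36, -14, -17] -> [-8, -32, -36, -14, -17]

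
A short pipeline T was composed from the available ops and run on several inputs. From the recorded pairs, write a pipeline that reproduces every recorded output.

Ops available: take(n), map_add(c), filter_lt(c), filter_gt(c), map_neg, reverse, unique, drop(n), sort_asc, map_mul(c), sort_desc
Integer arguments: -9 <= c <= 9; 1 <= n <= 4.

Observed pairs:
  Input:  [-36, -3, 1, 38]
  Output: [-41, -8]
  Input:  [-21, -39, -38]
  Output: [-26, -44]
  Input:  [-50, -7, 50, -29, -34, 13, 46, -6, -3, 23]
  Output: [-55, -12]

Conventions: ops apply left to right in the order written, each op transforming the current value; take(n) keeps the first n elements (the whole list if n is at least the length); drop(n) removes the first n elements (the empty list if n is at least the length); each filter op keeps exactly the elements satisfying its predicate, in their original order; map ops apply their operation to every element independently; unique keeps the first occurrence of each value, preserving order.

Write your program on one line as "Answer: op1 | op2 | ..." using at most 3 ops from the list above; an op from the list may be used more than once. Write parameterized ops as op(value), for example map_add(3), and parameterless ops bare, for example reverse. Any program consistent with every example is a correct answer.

map_add(-5) | take(2)

Check, running the answer program on each example:
  [-36, -3, 1, 38] -> [-41, -8, -4, 33] -> [-41, -8]
  [-21, -39, -38] -> [-26, -44, -43] -> [-26, -44]
  [-50, -7, 50, -29, -34, 13, 46, -6, -3, 23] -> [-55, -12, 45, -34, -39, 8, 41, -11, -8, 18] -> [-55, -12]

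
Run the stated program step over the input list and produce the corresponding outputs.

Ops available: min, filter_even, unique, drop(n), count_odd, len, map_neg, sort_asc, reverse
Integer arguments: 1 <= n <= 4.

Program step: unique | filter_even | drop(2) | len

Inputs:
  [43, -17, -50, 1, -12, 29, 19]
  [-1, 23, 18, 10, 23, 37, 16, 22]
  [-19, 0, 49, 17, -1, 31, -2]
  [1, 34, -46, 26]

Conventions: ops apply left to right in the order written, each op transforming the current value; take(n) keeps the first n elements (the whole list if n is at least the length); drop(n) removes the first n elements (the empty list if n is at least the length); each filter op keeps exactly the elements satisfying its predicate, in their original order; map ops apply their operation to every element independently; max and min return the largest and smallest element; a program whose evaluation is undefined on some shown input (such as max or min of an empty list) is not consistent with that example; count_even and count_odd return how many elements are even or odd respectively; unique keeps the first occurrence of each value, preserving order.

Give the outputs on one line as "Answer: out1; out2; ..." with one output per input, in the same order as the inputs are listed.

Execution, op by op:
  [43, -17, -50, 1, -12, 29, 19] -> [43, -17, -50, 1, -12, 29, 19] -> [-50, -12] -> [] -> 0
  [-1, 23, 18, 10, 23, 37, 16, 22] -> [-1, 23, 18, 10, 37, 16, 22] -> [18, 10, 16, 22] -> [16, 22] -> 2
  [-19, 0, 49, 17, -1, 31, -2] -> [-19, 0, 49, 17, -1, 31, -2] -> [0, -2] -> [] -> 0
  [1, 34, -46, 26] -> [1, 34, -46, 26] -> [34, -46, 26] -> [26] -> 1

0; 2; 0; 1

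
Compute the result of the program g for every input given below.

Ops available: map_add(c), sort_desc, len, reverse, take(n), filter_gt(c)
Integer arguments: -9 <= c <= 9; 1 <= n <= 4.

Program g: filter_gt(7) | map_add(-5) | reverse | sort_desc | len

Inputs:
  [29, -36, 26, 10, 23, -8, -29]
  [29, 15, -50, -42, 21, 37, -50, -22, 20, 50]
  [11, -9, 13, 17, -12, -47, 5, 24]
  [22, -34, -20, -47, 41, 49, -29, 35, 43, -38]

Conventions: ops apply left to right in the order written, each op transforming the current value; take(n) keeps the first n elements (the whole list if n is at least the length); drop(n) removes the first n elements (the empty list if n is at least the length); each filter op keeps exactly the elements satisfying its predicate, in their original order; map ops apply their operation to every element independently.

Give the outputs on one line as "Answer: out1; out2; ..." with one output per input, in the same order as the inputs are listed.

Execution, op by op:
  [29, -36, 26, 10, 23, -8, -29] -> [29, 26, 10, 23] -> [24, 21, 5, 18] -> [18, 5, 21, 24] -> [24, 21, 18, 5] -> 4
  [29, 15, -50, -42, 21, 37, -50, -22, 20, 50] -> [29, 15, 21, 37, 20, 50] -> [24, 10, 16, 32, 15, 45] -> [45, 15, 32, 16, 10, 24] -> [45, 32, 24, 16, 15, 10] -> 6
  [11, -9, 13, 17, -12, -47, 5, 24] -> [11, 13, 17, 24] -> [6, 8, 12, 19] -> [19, 12, 8, 6] -> [19, 12, 8, 6] -> 4
  [22, -34, -20, -47, 41, 49, -29, 35, 43, -38] -> [22, 41, 49, 35, 43] -> [17, 36, 44, 30, 38] -> [38, 30, 44, 36, 17] -> [44, 38, 36, 30, 17] -> 5

4; 6; 4; 5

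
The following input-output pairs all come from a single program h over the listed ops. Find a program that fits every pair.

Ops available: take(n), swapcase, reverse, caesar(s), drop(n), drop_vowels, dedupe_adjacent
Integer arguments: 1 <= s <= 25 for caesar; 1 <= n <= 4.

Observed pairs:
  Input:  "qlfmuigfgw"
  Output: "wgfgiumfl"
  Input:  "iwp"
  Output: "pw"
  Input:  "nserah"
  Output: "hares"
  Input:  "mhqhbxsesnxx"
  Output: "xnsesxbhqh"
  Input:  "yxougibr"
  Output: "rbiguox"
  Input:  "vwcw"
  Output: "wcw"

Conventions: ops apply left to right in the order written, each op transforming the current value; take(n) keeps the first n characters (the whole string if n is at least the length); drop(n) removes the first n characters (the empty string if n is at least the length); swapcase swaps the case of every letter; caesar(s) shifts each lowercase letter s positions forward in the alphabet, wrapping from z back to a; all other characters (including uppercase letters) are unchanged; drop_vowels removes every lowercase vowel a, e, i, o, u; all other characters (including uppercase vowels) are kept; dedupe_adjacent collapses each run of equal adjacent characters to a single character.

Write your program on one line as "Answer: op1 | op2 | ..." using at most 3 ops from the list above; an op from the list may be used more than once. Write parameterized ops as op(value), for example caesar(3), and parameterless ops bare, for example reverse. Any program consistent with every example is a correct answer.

drop(1) | dedupe_adjacent | reverse

Check, running the answer program on each example:
  "qlfmuigfgw" -> "lfmuigfgw" -> "lfmuigfgw" -> "wgfgiumfl"
  "iwp" -> "wp" -> "wp" -> "pw"
  "nserah" -> "serah" -> "serah" -> "hares"
  "mhqhbxsesnxx" -> "hqhbxsesnxx" -> "hqhbxsesnx" -> "xnsesxbhqh"
  "yxougibr" -> "xougibr" -> "xougibr" -> "rbiguox"
  "vwcw" -> "wcw" -> "wcw" -> "wcw"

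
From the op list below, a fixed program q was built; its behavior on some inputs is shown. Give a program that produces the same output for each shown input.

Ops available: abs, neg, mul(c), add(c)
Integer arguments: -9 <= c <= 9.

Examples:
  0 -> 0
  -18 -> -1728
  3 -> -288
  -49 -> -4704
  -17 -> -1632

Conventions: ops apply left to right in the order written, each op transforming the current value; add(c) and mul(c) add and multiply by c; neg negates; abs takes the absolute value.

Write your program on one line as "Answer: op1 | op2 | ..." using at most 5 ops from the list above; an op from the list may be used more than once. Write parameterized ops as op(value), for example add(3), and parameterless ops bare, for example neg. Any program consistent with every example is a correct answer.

mul(-2) | abs | mul(8) | mul(-6)

Check, running the answer program on each example:
  0 -> 0 -> 0 -> 0 -> 0
  -18 -> 36 -> 36 -> 288 -> -1728
  3 -> -6 -> 6 -> 48 -> -288
  -49 -> 98 -> 98 -> 784 -> -4704
  -17 -> 34 -> 34 -> 272 -> -1632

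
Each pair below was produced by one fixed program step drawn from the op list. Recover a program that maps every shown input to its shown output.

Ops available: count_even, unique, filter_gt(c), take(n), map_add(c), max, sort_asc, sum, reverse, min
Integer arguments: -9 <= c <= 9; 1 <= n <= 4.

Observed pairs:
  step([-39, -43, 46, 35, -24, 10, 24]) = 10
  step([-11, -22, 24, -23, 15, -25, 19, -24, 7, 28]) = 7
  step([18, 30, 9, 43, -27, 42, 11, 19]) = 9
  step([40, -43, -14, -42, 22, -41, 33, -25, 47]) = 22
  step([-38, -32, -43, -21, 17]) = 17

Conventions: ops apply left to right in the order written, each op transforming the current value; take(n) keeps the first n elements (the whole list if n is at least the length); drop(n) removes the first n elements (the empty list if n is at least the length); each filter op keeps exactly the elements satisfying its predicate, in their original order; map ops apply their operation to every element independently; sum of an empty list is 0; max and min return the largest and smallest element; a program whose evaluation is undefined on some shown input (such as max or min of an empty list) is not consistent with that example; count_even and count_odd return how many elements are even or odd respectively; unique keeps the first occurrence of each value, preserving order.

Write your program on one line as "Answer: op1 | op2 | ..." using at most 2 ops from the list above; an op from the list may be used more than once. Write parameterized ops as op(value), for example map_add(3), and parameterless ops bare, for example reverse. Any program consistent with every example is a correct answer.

filter_gt(-7) | min

Check, running the answer program on each example:
  [-39, -43, 46, 35, -24, 10, 24] -> [46, 35, 10, 24] -> 10
  [-11, -22, 24, -23, 15, -25, 19, -24, 7, 28] -> [24, 15, 19, 7, 28] -> 7
  [18, 30, 9, 43, -27, 42, 11, 19] -> [18, 30, 9, 43, 42, 11, 19] -> 9
  [40, -43, -14, -42, 22, -41, 33, -25, 47] -> [40, 22, 33, 47] -> 22
  [-38, -32, -43, -21, 17] -> [17] -> 17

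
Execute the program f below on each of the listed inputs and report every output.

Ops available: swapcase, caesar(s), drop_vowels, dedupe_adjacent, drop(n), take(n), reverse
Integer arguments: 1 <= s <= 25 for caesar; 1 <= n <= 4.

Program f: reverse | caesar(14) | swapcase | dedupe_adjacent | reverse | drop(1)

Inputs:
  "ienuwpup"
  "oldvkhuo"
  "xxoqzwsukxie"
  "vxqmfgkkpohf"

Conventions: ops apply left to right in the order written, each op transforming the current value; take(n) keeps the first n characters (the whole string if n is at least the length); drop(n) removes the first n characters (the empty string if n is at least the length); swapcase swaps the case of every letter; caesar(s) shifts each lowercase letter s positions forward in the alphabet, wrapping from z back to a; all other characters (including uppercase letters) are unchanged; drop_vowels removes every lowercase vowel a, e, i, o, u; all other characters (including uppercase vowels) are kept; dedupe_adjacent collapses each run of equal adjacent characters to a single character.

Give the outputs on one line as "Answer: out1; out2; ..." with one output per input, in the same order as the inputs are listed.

"SBIKDID"; "ZRJYVIC"; "CENKGIYLWS"; "LEATUYDCVT"

Execution, op by op:
  "ienuwpup" -> "pupwunei" -> "didkibsw" -> "DIDKIBSW" -> "DIDKIBSW" -> "WSBIKDID" -> "SBIKDID"
  "oldvkhuo" -> "ouhkvdlo" -> "civyjrzc" -> "CIVYJRZC" -> "CIVYJRZC" -> "CZRJYVIC" -> "ZRJYVIC"
  "xxoqzwsukxie" -> "eixkuswzqoxx" -> "swlyigknecll" -> "SWLYIGKNECLL" -> "SWLYIGKNECL" -> "LCENKGIYLWS" -> "CENKGIYLWS"
  "vxqmfgkkpohf" -> "fhopkkgfmqxv" -> "tvcdyyutaelj" -> "TVCDYYUTAELJ" -> "TVCDYUTAELJ" -> "JLEATUYDCVT" -> "LEATUYDCVT"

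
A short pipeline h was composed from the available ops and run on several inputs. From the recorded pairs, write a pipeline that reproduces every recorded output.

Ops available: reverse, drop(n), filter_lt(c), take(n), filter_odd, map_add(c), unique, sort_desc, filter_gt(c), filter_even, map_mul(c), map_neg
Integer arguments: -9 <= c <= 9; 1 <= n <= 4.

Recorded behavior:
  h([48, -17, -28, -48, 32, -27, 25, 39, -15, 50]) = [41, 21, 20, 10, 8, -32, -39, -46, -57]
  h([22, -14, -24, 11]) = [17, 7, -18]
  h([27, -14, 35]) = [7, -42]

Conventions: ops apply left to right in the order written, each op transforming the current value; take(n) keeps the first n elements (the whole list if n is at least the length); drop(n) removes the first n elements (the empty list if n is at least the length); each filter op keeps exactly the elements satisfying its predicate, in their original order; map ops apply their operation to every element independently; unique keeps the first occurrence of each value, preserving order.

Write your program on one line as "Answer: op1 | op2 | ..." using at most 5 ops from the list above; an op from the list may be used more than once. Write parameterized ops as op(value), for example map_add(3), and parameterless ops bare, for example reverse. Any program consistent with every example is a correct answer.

drop(1) | map_mul(-1) | reverse | sort_desc | map_add(-7)

Check, running the answer program on each example:
  [48, -17, -28, -48, 32, -27, 25, 39, -15, 50] -> [-17, -28, -48, 32, -27, 25, 39, -15, 50] -> [17, 28, 48, -32, 27, -25, -39, 15, -50] -> [-50, 15, -39, -25, 27, -32, 48, 28, 17] -> [48, 28, 27, 17, 15, -25, -32, -39, -50] -> [41, 21, 20, 10, 8, -32, -39, -46, -57]
  [22, -14, -24, 11] -> [-14, -24, 11] -> [14, 24, -11] -> [-11, 24, 14] -> [24, 14, -11] -> [17, 7, -18]
  [27, -14, 35] -> [-14, 35] -> [14, -35] -> [-35, 14] -> [14, -35] -> [7, -42]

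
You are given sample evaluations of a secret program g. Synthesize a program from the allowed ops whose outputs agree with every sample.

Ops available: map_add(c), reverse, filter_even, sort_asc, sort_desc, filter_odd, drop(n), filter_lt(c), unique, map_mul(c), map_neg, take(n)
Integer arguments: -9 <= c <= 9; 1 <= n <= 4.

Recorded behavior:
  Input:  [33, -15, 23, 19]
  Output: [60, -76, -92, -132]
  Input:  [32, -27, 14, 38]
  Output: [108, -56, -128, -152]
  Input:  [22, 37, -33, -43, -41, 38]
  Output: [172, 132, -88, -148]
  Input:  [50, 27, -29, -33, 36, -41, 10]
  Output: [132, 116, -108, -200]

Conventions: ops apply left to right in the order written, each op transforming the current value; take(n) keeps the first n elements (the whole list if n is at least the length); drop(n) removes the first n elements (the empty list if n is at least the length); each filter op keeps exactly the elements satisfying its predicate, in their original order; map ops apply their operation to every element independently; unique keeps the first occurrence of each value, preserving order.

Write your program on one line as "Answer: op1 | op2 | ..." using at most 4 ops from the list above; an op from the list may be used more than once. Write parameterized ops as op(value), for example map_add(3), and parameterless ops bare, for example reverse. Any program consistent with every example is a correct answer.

take(4) | map_mul(-4) | sort_asc | sort_desc

Check, running the answer program on each example:
  [33, -15, 23, 19] -> [33, -15, 23, 19] -> [-132, 60, -92, -76] -> [-132, -92, -76, 60] -> [60, -76, -92, -132]
  [32, -27, 14, 38] -> [32, -27, 14, 38] -> [-128, 108, -56, -152] -> [-152, -128, -56, 108] -> [108, -56, -128, -152]
  [22, 37, -33, -43, -41, 38] -> [22, 37, -33, -43] -> [-88, -148, 132, 172] -> [-148, -88, 132, 172] -> [172, 132, -88, -148]
  [50, 27, -29, -33, 36, -41, 10] -> [50, 27, -29, -33] -> [-200, -108, 116, 132] -> [-200, -108, 116, 132] -> [132, 116, -108, -200]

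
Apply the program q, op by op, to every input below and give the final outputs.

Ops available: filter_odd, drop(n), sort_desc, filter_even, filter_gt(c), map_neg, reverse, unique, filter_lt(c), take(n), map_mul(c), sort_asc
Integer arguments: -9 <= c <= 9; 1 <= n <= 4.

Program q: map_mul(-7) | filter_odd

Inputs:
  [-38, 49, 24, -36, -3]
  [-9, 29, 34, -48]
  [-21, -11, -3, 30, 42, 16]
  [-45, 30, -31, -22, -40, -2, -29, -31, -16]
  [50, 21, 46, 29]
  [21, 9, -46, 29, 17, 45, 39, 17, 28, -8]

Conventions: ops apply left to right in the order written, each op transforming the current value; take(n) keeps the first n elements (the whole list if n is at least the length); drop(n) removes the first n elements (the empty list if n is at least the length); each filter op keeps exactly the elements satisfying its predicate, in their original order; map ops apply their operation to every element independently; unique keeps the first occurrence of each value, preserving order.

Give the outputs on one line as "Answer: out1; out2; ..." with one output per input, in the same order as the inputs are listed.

[-343, 21]; [63, -203]; [147, 77, 21]; [315, 217, 203, 217]; [-147, -203]; [-147, -63, -203, -119, -315, -273, -119]

Execution, op by op:
  [-38, 49, 24, -36, -3] -> [266, -343, -168, 252, 21] -> [-343, 21]
  [-9, 29, 34, -48] -> [63, -203, -238, 336] -> [63, -203]
  [-21, -11, -3, 30, 42, 16] -> [147, 77, 21, -210, -294, -112] -> [147, 77, 21]
  [-45, 30, -31, -22, -40, -2, -29, -31, -16] -> [315, -210, 217, 154, 280, 14, 203, 217, 112] -> [315, 217, 203, 217]
  [50, 21, 46, 29] -> [-350, -147, -322, -203] -> [-147, -203]
  [21, 9, -46, 29, 17, 45, 39, 17, 28, -8] -> [-147, -63, 322, -203, -119, -315, -273, -119, -196, 56] -> [-147, -63, -203, -119, -315, -273, -119]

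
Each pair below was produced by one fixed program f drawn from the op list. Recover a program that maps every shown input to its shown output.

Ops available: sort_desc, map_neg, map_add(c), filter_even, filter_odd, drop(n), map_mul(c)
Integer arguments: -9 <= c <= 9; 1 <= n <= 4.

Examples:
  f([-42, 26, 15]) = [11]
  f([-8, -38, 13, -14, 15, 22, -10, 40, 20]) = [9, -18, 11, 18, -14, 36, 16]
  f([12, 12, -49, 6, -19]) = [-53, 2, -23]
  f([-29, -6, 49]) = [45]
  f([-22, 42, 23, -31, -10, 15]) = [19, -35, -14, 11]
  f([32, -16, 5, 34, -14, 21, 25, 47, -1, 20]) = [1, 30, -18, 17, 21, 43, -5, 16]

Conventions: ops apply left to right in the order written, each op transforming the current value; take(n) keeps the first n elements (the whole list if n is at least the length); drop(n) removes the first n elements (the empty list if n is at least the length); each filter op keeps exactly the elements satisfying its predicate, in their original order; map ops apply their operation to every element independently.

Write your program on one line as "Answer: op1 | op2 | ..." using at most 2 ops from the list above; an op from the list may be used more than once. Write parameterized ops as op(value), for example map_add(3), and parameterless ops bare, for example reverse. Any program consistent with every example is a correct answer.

map_add(-4) | drop(2)

Check, running the answer program on each example:
  [-42, 26, 15] -> [-46, 22, 11] -> [11]
  [-8, -38, 13, -14, 15, 22, -10, 40, 20] -> [-12, -42, 9, -18, 11, 18, -14, 36, 16] -> [9, -18, 11, 18, -14, 36, 16]
  [12, 12, -49, 6, -19] -> [8, 8, -53, 2, -23] -> [-53, 2, -23]
  [-29, -6, 49] -> [-33, -10, 45] -> [45]
  [-22, 42, 23, -31, -10, 15] -> [-26, 38, 19, -35, -14, 11] -> [19, -35, -14, 11]
  [32, -16, 5, 34, -14, 21, 25, 47, -1, 20] -> [28, -20, 1, 30, -18, 17, 21, 43, -5, 16] -> [1, 30, -18, 17, 21, 43, -5, 16]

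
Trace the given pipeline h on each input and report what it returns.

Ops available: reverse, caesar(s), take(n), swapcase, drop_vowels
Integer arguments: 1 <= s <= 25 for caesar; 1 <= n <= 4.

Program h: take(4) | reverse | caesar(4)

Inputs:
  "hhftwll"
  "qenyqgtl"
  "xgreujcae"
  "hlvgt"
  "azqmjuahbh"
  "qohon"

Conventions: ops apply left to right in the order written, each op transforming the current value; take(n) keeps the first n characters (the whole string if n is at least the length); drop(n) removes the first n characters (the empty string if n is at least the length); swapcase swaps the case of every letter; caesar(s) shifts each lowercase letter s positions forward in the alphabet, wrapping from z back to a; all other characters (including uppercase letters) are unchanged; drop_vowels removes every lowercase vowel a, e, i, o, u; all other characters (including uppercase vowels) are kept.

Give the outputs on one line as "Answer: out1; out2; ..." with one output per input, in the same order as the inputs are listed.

Execution, op by op:
  "hhftwll" -> "hhft" -> "tfhh" -> "xjll"
  "qenyqgtl" -> "qeny" -> "yneq" -> "criu"
  "xgreujcae" -> "xgre" -> "ergx" -> "ivkb"
  "hlvgt" -> "hlvg" -> "gvlh" -> "kzpl"
  "azqmjuahbh" -> "azqm" -> "mqza" -> "qude"
  "qohon" -> "qoho" -> "ohoq" -> "slsu"

"xjll"; "criu"; "ivkb"; "kzpl"; "qude"; "slsu"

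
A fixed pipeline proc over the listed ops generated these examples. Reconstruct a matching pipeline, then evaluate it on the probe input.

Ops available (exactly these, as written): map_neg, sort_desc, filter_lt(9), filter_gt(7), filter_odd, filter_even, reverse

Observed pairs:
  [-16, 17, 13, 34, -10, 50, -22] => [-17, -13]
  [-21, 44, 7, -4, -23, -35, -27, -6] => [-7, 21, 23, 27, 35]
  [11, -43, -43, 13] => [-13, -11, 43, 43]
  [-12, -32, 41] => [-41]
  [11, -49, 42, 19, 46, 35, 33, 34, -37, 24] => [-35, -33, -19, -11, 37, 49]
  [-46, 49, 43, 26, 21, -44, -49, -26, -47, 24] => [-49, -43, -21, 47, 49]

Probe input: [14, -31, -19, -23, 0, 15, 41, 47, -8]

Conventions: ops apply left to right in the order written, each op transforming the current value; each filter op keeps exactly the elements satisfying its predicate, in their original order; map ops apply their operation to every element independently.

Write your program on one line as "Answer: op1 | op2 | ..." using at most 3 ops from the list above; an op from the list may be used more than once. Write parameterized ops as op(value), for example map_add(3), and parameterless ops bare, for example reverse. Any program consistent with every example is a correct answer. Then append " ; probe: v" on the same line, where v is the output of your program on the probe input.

sort_desc | filter_odd | map_neg ; probe: [-47, -41, -15, 19, 23, 31]

Check, running the answer program on each example:
  [-16, 17, 13, 34, -10, 50, -22] -> [50, 34, 17, 13, -10, -16, -22] -> [17, 13] -> [-17, -13]
  [-21, 44, 7, -4, -23, -35, -27, -6] -> [44, 7, -4, -6, -21, -23, -27, -35] -> [7, -21, -23, -27, -35] -> [-7, 21, 23, 27, 35]
  [11, -43, -43, 13] -> [13, 11, -43, -43] -> [13, 11, -43, -43] -> [-13, -11, 43, 43]
  [-12, -32, 41] -> [41, -12, -32] -> [41] -> [-41]
  [11, -49, 42, 19, 46, 35, 33, 34, -37, 24] -> [46, 42, 35, 34, 33, 24, 19, 11, -37, -49] -> [35, 33, 19, 11, -37, -49] -> [-35, -33, -19, -11, 37, 49]
  [-46, 49, 43, 26, 21, -44, -49, -26, -47, 24] -> [49, 43, 26, 24, 21, -26, -44, -46, -47, -49] -> [49, 43, 21, -47, -49] -> [-49, -43, -21, 47, 49]
  probe: [14, -31, -19, -23, 0, 15, 41, 47, -8] -> [47, 41, 15, 14, 0, -8, -19, -23, -31] -> [47, 41, 15, -19, -23, -31] -> [-47, -41, -15, 19, 23, 31]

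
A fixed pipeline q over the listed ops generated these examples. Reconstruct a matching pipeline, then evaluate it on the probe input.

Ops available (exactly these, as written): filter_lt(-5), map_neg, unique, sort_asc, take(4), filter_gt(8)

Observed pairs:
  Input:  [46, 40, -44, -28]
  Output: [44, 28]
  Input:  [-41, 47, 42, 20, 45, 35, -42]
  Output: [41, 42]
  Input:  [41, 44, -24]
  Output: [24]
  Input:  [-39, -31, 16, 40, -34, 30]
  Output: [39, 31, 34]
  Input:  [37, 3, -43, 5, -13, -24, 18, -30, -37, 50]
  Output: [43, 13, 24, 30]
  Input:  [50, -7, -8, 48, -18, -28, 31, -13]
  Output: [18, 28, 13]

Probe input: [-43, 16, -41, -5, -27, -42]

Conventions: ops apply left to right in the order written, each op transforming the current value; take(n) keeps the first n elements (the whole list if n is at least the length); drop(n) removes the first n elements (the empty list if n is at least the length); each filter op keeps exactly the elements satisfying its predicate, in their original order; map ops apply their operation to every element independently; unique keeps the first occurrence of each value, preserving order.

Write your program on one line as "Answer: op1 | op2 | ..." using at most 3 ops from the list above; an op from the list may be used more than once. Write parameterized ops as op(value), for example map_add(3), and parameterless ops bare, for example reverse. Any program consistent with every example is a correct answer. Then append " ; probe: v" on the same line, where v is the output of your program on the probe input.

map_neg | filter_gt(8) | take(4) ; probe: [43, 41, 27, 42]

Check, running the answer program on each example:
  [46, 40, -44, -28] -> [-46, -40, 44, 28] -> [44, 28] -> [44, 28]
  [-41, 47, 42, 20, 45, 35, -42] -> [41, -47, -42, -20, -45, -35, 42] -> [41, 42] -> [41, 42]
  [41, 44, -24] -> [-41, -44, 24] -> [24] -> [24]
  [-39, -31, 16, 40, -34, 30] -> [39, 31, -16, -40, 34, -30] -> [39, 31, 34] -> [39, 31, 34]
  [37, 3, -43, 5, -13, -24, 18, -30, -37, 50] -> [-37, -3, 43, -5, 13, 24, -18, 30, 37, -50] -> [43, 13, 24, 30, 37] -> [43, 13, 24, 30]
  [50, -7, -8, 48, -18, -28, 31, -13] -> [-50, 7, 8, -48, 18, 28, -31, 13] -> [18, 28, 13] -> [18, 28, 13]
  probe: [-43, 16, -41, -5, -27, -42] -> [43, -16, 41, 5, 27, 42] -> [43, 41, 27, 42] -> [43, 41, 27, 42]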